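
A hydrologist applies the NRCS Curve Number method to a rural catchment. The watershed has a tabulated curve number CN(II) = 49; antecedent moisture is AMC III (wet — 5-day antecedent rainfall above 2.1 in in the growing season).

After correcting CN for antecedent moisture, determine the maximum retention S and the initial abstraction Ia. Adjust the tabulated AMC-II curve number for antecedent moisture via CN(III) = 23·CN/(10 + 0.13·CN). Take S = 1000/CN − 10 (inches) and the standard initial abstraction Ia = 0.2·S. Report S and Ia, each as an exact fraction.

Wet (AMC III): CN(III) = 23·49/(10 + 0.13·49) = 1127/(1637/100) = 112700/1637 ≈ 68.845
Retention S: 1000/CN − 10 with CN=68.845 → S = 5100/1127 ≈ 4.525 in
Ia = 0.2S: 0.2·4.525 = 0.905 in (exactly 1020/1127)

S = 5100/1127 in ≈ 4.525 in; Ia = 1020/1127 in ≈ 0.905 in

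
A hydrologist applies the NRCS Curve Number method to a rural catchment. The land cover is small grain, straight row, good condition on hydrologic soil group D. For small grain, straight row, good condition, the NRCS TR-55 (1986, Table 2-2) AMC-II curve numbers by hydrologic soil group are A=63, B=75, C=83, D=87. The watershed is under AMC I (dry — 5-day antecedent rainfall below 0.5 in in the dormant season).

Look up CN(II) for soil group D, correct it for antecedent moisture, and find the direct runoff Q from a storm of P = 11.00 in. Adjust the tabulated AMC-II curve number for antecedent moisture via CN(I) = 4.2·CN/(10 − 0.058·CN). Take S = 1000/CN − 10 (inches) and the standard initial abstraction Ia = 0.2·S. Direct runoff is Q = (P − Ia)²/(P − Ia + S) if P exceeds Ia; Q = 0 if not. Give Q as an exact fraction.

NRCS table: small grain, straight row, good condition, soil group D → CN(II) = 87
CN(I) from CN(II)=87: (4.2·87)/(10 − 0.058·87) = 182700/2477 ≈ 73.759
Max retention: S = 1000/(182700/2477) − 10 = 6500/1827 in (≈ 3.558 in)
Ia = 0.2·(6500/1827) = 1300/1827 in ≈ 0.712 in
Since P=11.000 > Ia=0.712: effective rainfall P−Ia = 18797/1827 in
Q: (18797/1827)² ÷ (25297/1827) = 353327209/46217619 in (≈ 7.645 in)

Q = 353327209/46217619 in ≈ 7.645 in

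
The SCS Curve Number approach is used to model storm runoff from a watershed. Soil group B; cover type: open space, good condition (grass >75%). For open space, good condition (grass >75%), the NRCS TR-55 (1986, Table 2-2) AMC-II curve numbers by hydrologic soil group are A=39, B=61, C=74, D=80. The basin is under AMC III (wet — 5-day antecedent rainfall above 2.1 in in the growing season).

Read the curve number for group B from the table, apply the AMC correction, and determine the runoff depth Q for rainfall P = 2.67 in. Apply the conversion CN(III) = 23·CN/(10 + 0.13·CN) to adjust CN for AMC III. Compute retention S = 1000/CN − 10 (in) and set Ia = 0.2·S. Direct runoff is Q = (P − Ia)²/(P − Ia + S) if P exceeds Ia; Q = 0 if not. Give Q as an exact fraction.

NRCS table: open space, good condition (grass >75%), soil group B → CN(II) = 61
Adjust CN=61 to AMC III: 23·61/(10 + 0.13·61) → 1403 ÷ (1793/100) = 140300/1793 ≈ 78.249
S = 1000/(140300/1793) − 10 = 3900/1403 in ≈ 2.780 in
Ia = 0.2S: 0.2·2.780 = 0.556 in (exactly 780/1403)
P − Ia = 2.670 − 0.556 = 296601/140300 ≈ 2.114 in (> 0, runoff occurs)
Q: (296601/140300)² ÷ (686601/140300) = 9774683689/10703346700 in (≈ 0.913 in)

Q = 9774683689/10703346700 in ≈ 0.913 in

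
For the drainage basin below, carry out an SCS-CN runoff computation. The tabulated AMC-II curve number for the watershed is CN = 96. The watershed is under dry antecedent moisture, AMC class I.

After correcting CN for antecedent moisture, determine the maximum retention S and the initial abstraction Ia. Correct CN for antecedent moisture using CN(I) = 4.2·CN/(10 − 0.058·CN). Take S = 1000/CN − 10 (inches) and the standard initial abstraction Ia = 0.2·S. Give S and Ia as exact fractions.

S = 125/126 in ≈ 0.992 in; Ia = 25/126 in ≈ 0.198 in

Adjust CN=96 to AMC I: 4.2·96/(10 − 0.058·96) → (2016/5) ÷ (554/125) = 25200/277 ≈ 90.975
Max retention: S = 1000/(25200/277) − 10 = 125/126 in (≈ 0.992 in)
Ia = 0.2S: 0.2·0.992 = 0.198 in (exactly 25/126)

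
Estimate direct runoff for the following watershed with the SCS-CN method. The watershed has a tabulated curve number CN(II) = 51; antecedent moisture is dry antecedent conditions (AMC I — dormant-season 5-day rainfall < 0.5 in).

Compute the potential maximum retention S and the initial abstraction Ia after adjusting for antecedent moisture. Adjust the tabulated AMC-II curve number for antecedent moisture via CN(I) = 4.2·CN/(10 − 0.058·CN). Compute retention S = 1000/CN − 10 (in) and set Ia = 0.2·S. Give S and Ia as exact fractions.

S = 3500/153 in ≈ 22.876 in; Ia = 700/153 in ≈ 4.575 in

Dry (AMC I): CN(I) = 4.2·51/(10 − 0.058·51) = (1071/5)/(3521/500) = 15300/503 ≈ 30.417
Retention S: 1000/CN − 10 with CN=30.417 → S = 3500/153 ≈ 22.876 in
Ia = 0.2·(3500/153) = 700/153 in ≈ 4.575 in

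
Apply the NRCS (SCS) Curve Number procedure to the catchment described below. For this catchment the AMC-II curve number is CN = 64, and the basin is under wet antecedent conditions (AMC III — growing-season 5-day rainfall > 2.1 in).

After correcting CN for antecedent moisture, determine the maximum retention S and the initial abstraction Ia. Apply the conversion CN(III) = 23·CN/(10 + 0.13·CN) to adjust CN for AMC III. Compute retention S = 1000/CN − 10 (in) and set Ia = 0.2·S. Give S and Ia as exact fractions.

S = 225/92 in ≈ 2.446 in; Ia = 45/92 in ≈ 0.489 in

CN(III) from CN(II)=64: (23·64)/(10 + 0.13·64) = 18400/229 ≈ 80.349
S = 1000/(18400/229) − 10 = 225/92 in ≈ 2.446 in
Ia = 0.2S: 0.2·2.446 = 0.489 in (exactly 45/92)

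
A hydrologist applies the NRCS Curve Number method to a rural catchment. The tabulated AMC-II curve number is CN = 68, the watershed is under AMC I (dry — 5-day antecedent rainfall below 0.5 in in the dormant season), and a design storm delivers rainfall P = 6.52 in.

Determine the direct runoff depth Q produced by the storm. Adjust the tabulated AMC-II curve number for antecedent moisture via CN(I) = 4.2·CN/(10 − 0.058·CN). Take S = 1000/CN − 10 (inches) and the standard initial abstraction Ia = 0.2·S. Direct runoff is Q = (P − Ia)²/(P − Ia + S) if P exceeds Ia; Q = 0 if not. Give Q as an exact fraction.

CN(I) from CN(II)=68: (4.2·68)/(10 − 0.058·68) = 35700/757 ≈ 47.160
S = 1000/(35700/757) − 10 = 4000/357 in ≈ 11.204 in
Initial abstraction Ia = S/5 = (4000/357)/5 = 800/357 ≈ 2.241 in
P − Ia = 6.520 − 2.241 = 38191/8925 ≈ 4.279 in (> 0, runoff occurs)
Q: (38191/8925)² ÷ (138191/8925) = 1458552481/1233354675 in (≈ 1.183 in)

Q = 1458552481/1233354675 in ≈ 1.183 in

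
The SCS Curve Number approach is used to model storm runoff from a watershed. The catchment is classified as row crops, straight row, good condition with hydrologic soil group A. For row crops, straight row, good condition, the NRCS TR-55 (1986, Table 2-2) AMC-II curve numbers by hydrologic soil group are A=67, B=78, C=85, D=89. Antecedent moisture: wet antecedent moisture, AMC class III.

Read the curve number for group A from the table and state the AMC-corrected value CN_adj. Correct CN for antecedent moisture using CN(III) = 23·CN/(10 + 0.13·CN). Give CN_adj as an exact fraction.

NRCS table: row crops, straight row, good condition, soil group A → CN(II) = 67
Wet (AMC III): CN(III) = 23·67/(10 + 0.13·67) = 1541/(1871/100) = 154100/1871 ≈ 82.362

CN_adj = 154100/1871 ≈ 82.362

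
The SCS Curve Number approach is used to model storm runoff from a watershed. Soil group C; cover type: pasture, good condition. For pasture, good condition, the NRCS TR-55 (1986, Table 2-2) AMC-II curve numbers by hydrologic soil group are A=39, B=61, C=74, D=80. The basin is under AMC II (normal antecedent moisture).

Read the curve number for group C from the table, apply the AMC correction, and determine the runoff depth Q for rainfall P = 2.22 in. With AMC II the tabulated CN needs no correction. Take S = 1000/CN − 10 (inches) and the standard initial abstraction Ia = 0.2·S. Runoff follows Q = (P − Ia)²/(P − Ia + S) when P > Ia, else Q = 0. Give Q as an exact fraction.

NRCS table: pasture, good condition, soil group C → CN(II) = 74
AMC II — tabulated CN = 74 applies directly.
S = 1000/74 − 10 = 130/37 in ≈ 3.514 in
Ia = 0.2·(130/37) = 26/37 in ≈ 0.703 in
Excess rainfall: 2.220 − 0.703 = 1.517 in; P > Ia so Q > 0
Q = (2807/1850)²/((2807/1850) + 130/37) = (7879249/3422500)/(9307/1850) = 7879249/17217950 in ≈ 0.458 in

Q = 7879249/17217950 in ≈ 0.458 in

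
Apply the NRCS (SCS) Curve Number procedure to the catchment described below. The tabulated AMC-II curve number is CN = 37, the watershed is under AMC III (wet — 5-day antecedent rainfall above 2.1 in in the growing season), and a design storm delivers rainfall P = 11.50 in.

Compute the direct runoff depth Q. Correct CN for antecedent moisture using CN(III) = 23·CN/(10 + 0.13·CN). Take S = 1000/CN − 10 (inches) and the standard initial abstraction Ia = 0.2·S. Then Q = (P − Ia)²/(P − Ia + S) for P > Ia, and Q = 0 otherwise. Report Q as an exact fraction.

CN(III) from CN(II)=37: (23·37)/(10 + 0.13·37) = 85100/1481 ≈ 57.461
Max retention: S = 1000/(85100/1481) − 10 = 6300/851 in (≈ 7.403 in)
Ia = 0.2·(6300/851) = 1260/851 in ≈ 1.481 in
P − Ia = 11.500 − 1.481 = 17053/1702 ≈ 10.019 in (> 0, runoff occurs)
Q = (17053/1702)²/((17053/1702) + 6300/851) = (290804809/2896804)/(29653/1702) = 290804809/50469406 in ≈ 5.762 in

Q = 290804809/50469406 in ≈ 5.762 in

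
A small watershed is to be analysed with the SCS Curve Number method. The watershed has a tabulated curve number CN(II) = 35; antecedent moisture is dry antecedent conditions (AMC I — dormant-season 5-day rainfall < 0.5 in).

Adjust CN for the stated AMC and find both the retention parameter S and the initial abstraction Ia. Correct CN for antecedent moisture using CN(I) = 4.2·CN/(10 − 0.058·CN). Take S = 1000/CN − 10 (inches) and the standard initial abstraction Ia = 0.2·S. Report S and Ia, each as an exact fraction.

S = 6500/147 in ≈ 44.218 in; Ia = 1300/147 in ≈ 8.844 in

Dry (AMC I): CN(I) = 4.2·35/(10 − 0.058·35) = 147/(797/100) = 14700/797 ≈ 18.444
Max retention: S = 1000/(14700/797) − 10 = 6500/147 in (≈ 44.218 in)
Initial abstraction Ia = S/5 = (6500/147)/5 = 1300/147 ≈ 8.844 in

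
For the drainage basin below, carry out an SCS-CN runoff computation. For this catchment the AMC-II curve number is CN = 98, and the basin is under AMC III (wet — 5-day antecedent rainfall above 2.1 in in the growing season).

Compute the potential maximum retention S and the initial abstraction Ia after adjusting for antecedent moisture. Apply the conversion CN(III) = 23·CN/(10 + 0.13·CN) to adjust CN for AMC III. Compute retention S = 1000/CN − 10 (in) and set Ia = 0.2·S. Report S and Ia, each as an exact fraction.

S = 100/1127 in ≈ 0.089 in; Ia = 20/1127 in ≈ 0.018 in

CN(III) from CN(II)=98: (23·98)/(10 + 0.13·98) = 112700/1137 ≈ 99.120
S = 1000/(112700/1137) − 10 = 100/1127 in ≈ 0.089 in
Ia = 0.2S: 0.2·0.089 = 0.018 in (exactly 20/1127)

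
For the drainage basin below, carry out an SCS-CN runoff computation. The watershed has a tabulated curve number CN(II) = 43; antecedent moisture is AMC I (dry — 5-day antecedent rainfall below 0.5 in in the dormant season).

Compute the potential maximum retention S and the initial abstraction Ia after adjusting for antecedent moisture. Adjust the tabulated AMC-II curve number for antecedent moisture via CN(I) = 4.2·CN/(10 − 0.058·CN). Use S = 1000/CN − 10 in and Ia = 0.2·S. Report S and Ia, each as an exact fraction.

CN(I) from CN(II)=43: (4.2·43)/(10 − 0.058·43) = 30100/1251 ≈ 24.061
Max retention: S = 1000/(30100/1251) − 10 = 9500/301 in (≈ 31.561 in)
Ia = 0.2·(9500/301) = 1900/301 in ≈ 6.312 in

S = 9500/301 in ≈ 31.561 in; Ia = 1900/301 in ≈ 6.312 in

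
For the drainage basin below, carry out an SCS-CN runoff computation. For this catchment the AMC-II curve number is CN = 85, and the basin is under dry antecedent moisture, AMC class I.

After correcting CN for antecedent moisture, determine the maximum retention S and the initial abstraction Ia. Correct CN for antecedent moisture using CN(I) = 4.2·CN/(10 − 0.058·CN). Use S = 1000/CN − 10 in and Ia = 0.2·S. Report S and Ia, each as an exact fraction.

S = 500/119 in ≈ 4.202 in; Ia = 100/119 in ≈ 0.840 in

Adjust CN=85 to AMC I: 4.2·85/(10 − 0.058·85) → 357 ÷ (507/100) = 11900/169 ≈ 70.414
Max retention: S = 1000/(11900/169) − 10 = 500/119 in (≈ 4.202 in)
Ia = 0.2·(500/119) = 100/119 in ≈ 0.840 in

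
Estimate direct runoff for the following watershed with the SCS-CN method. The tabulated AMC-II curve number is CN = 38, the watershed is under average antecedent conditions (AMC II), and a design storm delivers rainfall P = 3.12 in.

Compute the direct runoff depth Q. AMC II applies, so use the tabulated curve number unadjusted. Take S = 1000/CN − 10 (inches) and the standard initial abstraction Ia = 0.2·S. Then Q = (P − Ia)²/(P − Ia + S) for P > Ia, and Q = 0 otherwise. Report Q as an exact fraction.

Q = 0 in ≈ 0.000 in

Average conditions: CN = 38 (no AMC adjustment).
S = 1000/38 − 10 = 310/19 in ≈ 16.316 in
Initial abstraction Ia = S/5 = (310/19)/5 = 62/19 ≈ 3.263 in
P = 3.120 ≤ Ia = 3.263 in: entire storm abstracted, Q = 0.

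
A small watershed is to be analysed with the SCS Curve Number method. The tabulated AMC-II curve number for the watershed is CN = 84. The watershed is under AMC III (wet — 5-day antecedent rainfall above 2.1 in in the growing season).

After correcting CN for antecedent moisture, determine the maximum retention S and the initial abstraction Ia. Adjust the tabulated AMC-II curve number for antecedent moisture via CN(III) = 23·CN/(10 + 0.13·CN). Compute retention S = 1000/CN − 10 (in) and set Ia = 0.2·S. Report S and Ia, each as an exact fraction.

S = 400/483 in ≈ 0.828 in; Ia = 80/483 in ≈ 0.166 in

Adjust CN=84 to AMC III: 23·84/(10 + 0.13·84) → 1932 ÷ (523/25) = 48300/523 ≈ 92.352
S = 1000/(48300/523) − 10 = 400/483 in ≈ 0.828 in
Ia = 0.2·(400/483) = 80/483 in ≈ 0.166 in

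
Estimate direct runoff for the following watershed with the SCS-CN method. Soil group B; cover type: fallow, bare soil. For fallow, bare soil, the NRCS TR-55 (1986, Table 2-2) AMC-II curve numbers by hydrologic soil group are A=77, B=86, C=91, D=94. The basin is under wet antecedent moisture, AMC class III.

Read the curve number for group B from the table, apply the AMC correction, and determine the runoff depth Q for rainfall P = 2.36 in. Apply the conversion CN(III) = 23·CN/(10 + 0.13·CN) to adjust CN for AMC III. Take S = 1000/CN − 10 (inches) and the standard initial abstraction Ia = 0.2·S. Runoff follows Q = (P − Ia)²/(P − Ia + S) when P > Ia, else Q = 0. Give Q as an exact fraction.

NRCS table: fallow, bare soil, soil group B → CN(II) = 86
Wet (AMC III): CN(III) = 23·86/(10 + 0.13·86) = 1978/(1059/50) = 98900/1059 ≈ 93.390
S = 1000/(98900/1059) − 10 = 700/989 in ≈ 0.708 in
Ia = 0.2S: 0.2·0.708 = 0.142 in (exactly 140/989)
P − Ia = 2.360 − 0.142 = 54851/24725 ≈ 2.218 in (> 0, runoff occurs)
Q = (54851/24725)²/((54851/24725) + 700/989) = (3008632201/611325625)/(72351/24725) = 3008632201/1788878475 in ≈ 1.682 in

Q = 3008632201/1788878475 in ≈ 1.682 in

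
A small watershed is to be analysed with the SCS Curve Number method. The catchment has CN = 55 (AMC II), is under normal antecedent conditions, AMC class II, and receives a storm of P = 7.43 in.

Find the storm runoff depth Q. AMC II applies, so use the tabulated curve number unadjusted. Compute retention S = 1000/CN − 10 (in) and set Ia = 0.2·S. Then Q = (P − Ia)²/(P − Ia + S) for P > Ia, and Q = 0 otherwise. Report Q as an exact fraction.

CN(II) = 55; AMC II needs no correction.
Retention S: 1000/CN − 10 with CN=55.000 → S = 90/11 ≈ 8.182 in
Ia = 0.2S: 0.2·8.182 = 1.636 in (exactly 18/11)
Since P=7.430 > Ia=1.636: effective rainfall P−Ia = 6373/1100 in
Q = (6373/1100)²/((6373/1100) + 90/11) = (40615129/1210000)/(15373/1100) = 40615129/16910300 in ≈ 2.402 in

Q = 40615129/16910300 in ≈ 2.402 in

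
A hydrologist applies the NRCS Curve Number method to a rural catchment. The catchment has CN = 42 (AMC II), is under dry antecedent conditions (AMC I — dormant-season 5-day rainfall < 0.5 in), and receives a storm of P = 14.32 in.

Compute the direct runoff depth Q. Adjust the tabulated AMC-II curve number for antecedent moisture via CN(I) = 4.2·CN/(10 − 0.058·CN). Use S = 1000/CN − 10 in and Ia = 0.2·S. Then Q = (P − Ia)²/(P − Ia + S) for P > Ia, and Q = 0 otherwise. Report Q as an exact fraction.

Adjust CN=42 to AMC I: 4.2·42/(10 − 0.058·42) → (882/5) ÷ (1891/250) = 44100/1891 ≈ 23.321
S = 1000/(44100/1891) − 10 = 14500/441 in ≈ 32.880 in
Ia = 0.2·(14500/441) = 2900/441 in ≈ 6.576 in
Since P=14.320 > Ia=6.576: effective rainfall P−Ia = 85378/11025 in
Runoff Q = (P−Ia)²/(P−Ia+S) = (7.744)²/(7.744+32.880) = 3644701442/2468927475 ≈ 1.476 in

Q = 3644701442/2468927475 in ≈ 1.476 in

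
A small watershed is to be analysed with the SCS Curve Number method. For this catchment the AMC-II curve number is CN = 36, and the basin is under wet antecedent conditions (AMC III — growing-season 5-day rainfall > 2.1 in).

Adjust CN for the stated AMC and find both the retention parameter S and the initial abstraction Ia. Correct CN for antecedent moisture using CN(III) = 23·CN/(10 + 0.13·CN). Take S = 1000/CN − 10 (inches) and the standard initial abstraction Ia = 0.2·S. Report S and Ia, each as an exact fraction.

S = 1600/207 in ≈ 7.729 in; Ia = 320/207 in ≈ 1.546 in

Wet (AMC III): CN(III) = 23·36/(10 + 0.13·36) = 828/(367/25) = 20700/367 ≈ 56.403
S = 1000/(20700/367) − 10 = 1600/207 in ≈ 7.729 in
Ia = 0.2S: 0.2·7.729 = 1.546 in (exactly 320/207)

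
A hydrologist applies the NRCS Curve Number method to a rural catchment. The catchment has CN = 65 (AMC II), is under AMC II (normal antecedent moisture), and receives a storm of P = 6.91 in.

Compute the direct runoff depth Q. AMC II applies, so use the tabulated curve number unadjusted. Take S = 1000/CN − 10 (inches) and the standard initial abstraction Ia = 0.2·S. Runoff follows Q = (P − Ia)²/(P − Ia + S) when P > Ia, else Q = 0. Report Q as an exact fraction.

Average conditions: CN = 65 (no AMC adjustment).
S = 1000/65 − 10 = 70/13 in ≈ 5.385 in
Ia = 0.2·(70/13) = 14/13 in ≈ 1.077 in
Since P=6.910 > Ia=1.077: effective rainfall P−Ia = 7583/1300 in
Q = (7583/1300)²/((7583/1300) + 70/13) = (57501889/1690000)/(14583/1300) = 57501889/18957900 in ≈ 3.033 in

Q = 57501889/18957900 in ≈ 3.033 in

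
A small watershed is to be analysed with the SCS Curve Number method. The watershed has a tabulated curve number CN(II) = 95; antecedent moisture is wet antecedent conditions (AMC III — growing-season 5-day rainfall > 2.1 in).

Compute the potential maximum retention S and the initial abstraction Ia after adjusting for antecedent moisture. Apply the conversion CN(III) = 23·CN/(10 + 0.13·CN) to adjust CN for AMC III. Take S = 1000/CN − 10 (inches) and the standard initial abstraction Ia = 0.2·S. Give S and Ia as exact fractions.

S = 100/437 in ≈ 0.229 in; Ia = 20/437 in ≈ 0.046 in

Adjust CN=95 to AMC III: 23·95/(10 + 0.13·95) → 2185 ÷ (447/20) = 43700/447 ≈ 97.763
S = 1000/(43700/447) − 10 = 100/437 in ≈ 0.229 in
Ia = 0.2·(100/437) = 20/437 in ≈ 0.046 in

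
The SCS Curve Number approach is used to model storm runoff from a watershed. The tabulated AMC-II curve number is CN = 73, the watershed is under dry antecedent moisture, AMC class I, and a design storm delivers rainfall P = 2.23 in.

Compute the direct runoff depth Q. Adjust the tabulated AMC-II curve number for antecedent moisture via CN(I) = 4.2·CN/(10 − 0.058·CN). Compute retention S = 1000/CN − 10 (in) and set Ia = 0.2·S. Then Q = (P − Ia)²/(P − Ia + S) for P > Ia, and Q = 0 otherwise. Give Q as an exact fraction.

Adjust CN=73 to AMC I: 4.2·73/(10 − 0.058·73) → (1533/5) ÷ (2883/500) = 51100/961 ≈ 53.174
Max retention: S = 1000/(51100/961) − 10 = 4500/511 in (≈ 8.806 in)
Ia = 0.2S: 0.2·8.806 = 1.761 in (exactly 900/511)
Excess rainfall: 2.230 − 1.761 = 0.469 in; P > Ia so Q > 0
Runoff Q = (P−Ia)²/(P−Ia+S) = (0.469)²/(0.469+8.806) = 573746209/24218998300 ≈ 0.024 in

Q = 573746209/24218998300 in ≈ 0.024 in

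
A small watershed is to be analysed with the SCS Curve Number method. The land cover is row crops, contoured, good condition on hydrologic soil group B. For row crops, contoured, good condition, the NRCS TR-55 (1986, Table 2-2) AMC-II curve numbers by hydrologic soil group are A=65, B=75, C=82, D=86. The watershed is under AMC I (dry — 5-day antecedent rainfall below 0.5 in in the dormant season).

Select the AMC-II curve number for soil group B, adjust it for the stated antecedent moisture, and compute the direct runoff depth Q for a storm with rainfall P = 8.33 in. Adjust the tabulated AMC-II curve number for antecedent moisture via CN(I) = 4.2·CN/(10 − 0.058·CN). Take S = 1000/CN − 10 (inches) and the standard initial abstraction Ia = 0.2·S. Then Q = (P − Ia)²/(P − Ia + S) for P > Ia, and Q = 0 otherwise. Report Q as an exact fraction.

Q = 1804465441/582617700 in ≈ 3.097 in

NRCS table: row crops, contoured, good condition, soil group B → CN(II) = 75
CN(I) from CN(II)=75: (4.2·75)/(10 − 0.058·75) = 6300/113 ≈ 55.752
Retention S: 1000/CN − 10 with CN=55.752 → S = 500/63 ≈ 7.937 in
Initial abstraction Ia = S/5 = (500/63)/5 = 100/63 ≈ 1.587 in
Excess rainfall: 8.330 − 1.587 = 6.743 in; P > Ia so Q > 0
Q: (42479/6300)² ÷ (92479/6300) = 1804465441/582617700 in (≈ 3.097 in)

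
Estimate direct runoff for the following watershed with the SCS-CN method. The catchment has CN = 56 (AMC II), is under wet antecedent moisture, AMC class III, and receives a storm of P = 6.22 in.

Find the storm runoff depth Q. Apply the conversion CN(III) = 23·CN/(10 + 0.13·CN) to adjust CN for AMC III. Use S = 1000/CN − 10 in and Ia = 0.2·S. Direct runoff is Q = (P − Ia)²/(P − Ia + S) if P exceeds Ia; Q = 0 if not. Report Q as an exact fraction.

Q = 1986574041/580171550 in ≈ 3.424 in

Wet (AMC III): CN(III) = 23·56/(10 + 0.13·56) = 1288/(432/25) = 4025/54 ≈ 74.537
Max retention: S = 1000/(4025/54) − 10 = 550/161 in (≈ 3.416 in)
Initial abstraction Ia = S/5 = (550/161)/5 = 110/161 ≈ 0.683 in
Excess rainfall: 6.220 − 0.683 = 5.537 in; P > Ia so Q > 0
Q: (44571/8050)² ÷ (72071/8050) = 1986574041/580171550 in (≈ 3.424 in)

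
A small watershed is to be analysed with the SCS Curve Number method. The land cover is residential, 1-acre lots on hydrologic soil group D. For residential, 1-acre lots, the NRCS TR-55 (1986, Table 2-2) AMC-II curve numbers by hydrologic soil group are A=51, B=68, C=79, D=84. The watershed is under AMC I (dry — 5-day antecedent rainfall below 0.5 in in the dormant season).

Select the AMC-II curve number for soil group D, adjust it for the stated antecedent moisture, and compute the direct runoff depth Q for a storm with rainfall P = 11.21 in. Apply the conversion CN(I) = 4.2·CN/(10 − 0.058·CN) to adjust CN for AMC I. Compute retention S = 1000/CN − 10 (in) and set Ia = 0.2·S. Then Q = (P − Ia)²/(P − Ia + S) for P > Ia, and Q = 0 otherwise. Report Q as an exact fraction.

NRCS table: residential, 1-acre lots, soil group D → CN(II) = 84
Dry (AMC I): CN(I) = 4.2·84/(10 − 0.058·84) = (1764/5)/(641/125) = 44100/641 ≈ 68.799
Max retention: S = 1000/(44100/641) − 10 = 2000/441 in (≈ 4.535 in)
Initial abstraction Ia = S/5 = (2000/441)/5 = 400/441 ≈ 0.907 in
P − Ia = 11.210 − 0.907 = 454361/44100 ≈ 10.303 in (> 0, runoff occurs)
Q: (454361/44100)² ÷ (654361/44100) = 206443918321/28857320100 in (≈ 7.154 in)

Q = 206443918321/28857320100 in ≈ 7.154 in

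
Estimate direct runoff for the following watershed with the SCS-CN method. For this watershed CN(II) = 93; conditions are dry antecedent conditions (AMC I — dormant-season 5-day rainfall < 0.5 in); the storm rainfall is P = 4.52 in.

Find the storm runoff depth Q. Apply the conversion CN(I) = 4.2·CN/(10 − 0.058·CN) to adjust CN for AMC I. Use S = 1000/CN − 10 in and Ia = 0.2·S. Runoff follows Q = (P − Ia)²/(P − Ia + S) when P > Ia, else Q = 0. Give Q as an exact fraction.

Q = 842566729/289650825 in ≈ 2.909 in

Dry (AMC I): CN(I) = 4.2·93/(10 − 0.058·93) = (1953/5)/(2303/500) = 27900/329 ≈ 84.802
S = 1000/(27900/329) − 10 = 500/279 in ≈ 1.792 in
Ia = 0.2S: 0.2·1.792 = 0.358 in (exactly 100/279)
Excess rainfall: 4.520 − 0.358 = 4.162 in; P > Ia so Q > 0
Q = (29027/6975)²/((29027/6975) + 500/279) = (842566729/48650625)/(41527/6975) = 842566729/289650825 in ≈ 2.909 in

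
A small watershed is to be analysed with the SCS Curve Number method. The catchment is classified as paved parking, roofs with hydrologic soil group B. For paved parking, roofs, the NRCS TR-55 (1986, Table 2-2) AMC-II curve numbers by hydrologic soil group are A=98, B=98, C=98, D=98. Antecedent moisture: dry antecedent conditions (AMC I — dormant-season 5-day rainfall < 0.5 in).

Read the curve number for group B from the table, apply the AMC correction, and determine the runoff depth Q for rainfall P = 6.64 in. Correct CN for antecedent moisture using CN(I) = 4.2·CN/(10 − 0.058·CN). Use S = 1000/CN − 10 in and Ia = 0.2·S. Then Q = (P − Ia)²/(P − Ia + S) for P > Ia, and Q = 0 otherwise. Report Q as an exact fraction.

NRCS table: paved parking, roofs, soil group B → CN(II) = 98
Dry (AMC I): CN(I) = 4.2·98/(10 − 0.058·98) = (2058/5)/(1079/250) = 102900/1079 ≈ 95.366
Max retention: S = 1000/(102900/1079) − 10 = 500/1029 in (≈ 0.486 in)
Ia = 0.2S: 0.2·0.486 = 0.097 in (exactly 100/1029)
Since P=6.640 > Ia=0.097: effective rainfall P−Ia = 168314/25725 in
Q = (168314/25725)²/((168314/25725) + 500/1029) = (28329602596/661775625)/(180814/25725) = 14164801298/2325720075 in ≈ 6.091 in

Q = 14164801298/2325720075 in ≈ 6.091 in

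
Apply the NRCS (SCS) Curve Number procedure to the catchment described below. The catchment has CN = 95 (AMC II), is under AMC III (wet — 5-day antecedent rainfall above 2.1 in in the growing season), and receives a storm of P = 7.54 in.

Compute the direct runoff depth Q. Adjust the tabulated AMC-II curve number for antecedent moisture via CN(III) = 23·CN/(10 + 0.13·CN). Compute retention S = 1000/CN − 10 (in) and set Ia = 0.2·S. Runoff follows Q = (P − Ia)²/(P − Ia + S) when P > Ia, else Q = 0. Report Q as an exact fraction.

Adjust CN=95 to AMC III: 23·95/(10 + 0.13·95) → 2185 ÷ (447/20) = 43700/447 ≈ 97.763
Max retention: S = 1000/(43700/447) − 10 = 100/437 in (≈ 0.229 in)
Ia = 0.2·(100/437) = 20/437 in ≈ 0.046 in
P − Ia = 7.540 − 0.046 = 163749/21850 ≈ 7.494 in (> 0, runoff occurs)
Runoff Q = (P−Ia)²/(P−Ia+S) = (7.494)²/(7.494+0.229) = 26813735001/3687165650 ≈ 7.272 in

Q = 26813735001/3687165650 in ≈ 7.272 in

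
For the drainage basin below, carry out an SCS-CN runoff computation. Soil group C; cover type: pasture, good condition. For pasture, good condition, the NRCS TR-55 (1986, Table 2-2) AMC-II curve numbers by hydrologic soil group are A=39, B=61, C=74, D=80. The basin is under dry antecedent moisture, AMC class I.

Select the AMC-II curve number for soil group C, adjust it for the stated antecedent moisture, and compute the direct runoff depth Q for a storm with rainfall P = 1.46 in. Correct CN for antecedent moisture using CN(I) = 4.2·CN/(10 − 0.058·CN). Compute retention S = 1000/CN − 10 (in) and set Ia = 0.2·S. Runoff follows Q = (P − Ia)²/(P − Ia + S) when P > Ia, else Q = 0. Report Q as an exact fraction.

NRCS table: pasture, good condition, soil group C → CN(II) = 74
Dry (AMC I): CN(I) = 4.2·74/(10 − 0.058·74) = (1554/5)/(1427/250) = 77700/1427 ≈ 54.450
Retention S: 1000/CN − 10 with CN=54.450 → S = 6500/777 ≈ 8.366 in
Ia = 0.2·(6500/777) = 1300/777 in ≈ 1.673 in
P = 1.460 ≤ Ia = 1.673 in: entire storm abstracted, Q = 0.

Q = 0 in ≈ 0.000 in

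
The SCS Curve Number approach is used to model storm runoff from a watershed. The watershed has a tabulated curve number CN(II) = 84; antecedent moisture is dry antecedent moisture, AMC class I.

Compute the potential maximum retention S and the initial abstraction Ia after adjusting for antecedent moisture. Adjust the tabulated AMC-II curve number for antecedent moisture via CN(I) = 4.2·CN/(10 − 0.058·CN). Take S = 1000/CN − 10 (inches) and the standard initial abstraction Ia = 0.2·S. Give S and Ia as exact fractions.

Adjust CN=84 to AMC I: 4.2·84/(10 − 0.058·84) → (1764/5) ÷ (641/125) = 44100/641 ≈ 68.799
S = 1000/(44100/641) − 10 = 2000/441 in ≈ 4.535 in
Initial abstraction Ia = S/5 = (2000/441)/5 = 400/441 ≈ 0.907 in

S = 2000/441 in ≈ 4.535 in; Ia = 400/441 in ≈ 0.907 in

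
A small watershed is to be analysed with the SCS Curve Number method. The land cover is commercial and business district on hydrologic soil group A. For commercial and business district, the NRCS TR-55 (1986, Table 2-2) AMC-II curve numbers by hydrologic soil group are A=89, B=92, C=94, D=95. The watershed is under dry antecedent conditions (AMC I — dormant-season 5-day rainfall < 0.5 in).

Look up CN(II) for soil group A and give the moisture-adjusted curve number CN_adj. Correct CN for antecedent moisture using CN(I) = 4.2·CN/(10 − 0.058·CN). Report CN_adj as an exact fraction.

CN_adj = 186900/2419 ≈ 77.263

NRCS table: commercial and business district, soil group A → CN(II) = 89
Dry (AMC I): CN(I) = 4.2·89/(10 − 0.058·89) = (1869/5)/(2419/500) = 186900/2419 ≈ 77.263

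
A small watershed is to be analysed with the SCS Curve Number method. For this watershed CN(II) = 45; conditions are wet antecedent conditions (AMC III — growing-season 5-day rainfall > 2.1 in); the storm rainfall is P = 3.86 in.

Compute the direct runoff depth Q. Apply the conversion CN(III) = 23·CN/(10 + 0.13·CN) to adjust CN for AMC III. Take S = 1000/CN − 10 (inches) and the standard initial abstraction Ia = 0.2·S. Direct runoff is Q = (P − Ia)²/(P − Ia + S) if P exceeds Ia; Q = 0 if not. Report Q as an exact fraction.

Q = 838160401/868892850 in ≈ 0.965 in

Adjust CN=45 to AMC III: 23·45/(10 + 0.13·45) → 1035 ÷ (317/20) = 20700/317 ≈ 65.300
S = 1000/(20700/317) − 10 = 1100/207 in ≈ 5.314 in
Ia = 0.2·(1100/207) = 220/207 in ≈ 1.063 in
P − Ia = 3.860 − 1.063 = 28951/10350 ≈ 2.797 in (> 0, runoff occurs)
Q: (28951/10350)² ÷ (83951/10350) = 838160401/868892850 in (≈ 0.965 in)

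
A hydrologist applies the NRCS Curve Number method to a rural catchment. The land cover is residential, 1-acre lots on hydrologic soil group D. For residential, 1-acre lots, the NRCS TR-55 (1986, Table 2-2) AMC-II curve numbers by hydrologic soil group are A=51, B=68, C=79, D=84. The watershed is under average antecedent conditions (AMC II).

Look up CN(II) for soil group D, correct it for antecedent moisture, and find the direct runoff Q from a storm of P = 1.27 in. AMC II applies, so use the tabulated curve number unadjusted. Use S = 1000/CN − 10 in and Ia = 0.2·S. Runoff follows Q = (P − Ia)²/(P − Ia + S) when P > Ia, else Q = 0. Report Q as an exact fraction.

NRCS table: residential, 1-acre lots, soil group D → CN(II) = 84
Average conditions: CN = 84 (no AMC adjustment).
S = 1000/84 − 10 = 40/21 in ≈ 1.905 in
Ia = 0.2·(40/21) = 8/21 in ≈ 0.381 in
Excess rainfall: 1.270 − 0.381 = 0.889 in; P > Ia so Q > 0
Q: (1867/2100)² ÷ (5867/2100) = 3485689/12320700 in (≈ 0.283 in)

Q = 3485689/12320700 in ≈ 0.283 in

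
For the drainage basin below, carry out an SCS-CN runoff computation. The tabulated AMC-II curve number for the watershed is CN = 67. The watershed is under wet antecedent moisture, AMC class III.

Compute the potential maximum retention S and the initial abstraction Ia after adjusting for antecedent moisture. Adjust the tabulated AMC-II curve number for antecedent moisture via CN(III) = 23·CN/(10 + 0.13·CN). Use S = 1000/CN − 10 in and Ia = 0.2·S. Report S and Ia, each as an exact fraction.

S = 3300/1541 in ≈ 2.141 in; Ia = 660/1541 in ≈ 0.428 in

Wet (AMC III): CN(III) = 23·67/(10 + 0.13·67) = 1541/(1871/100) = 154100/1871 ≈ 82.362
Retention S: 1000/CN − 10 with CN=82.362 → S = 3300/1541 ≈ 2.141 in
Ia = 0.2·(3300/1541) = 660/1541 in ≈ 0.428 in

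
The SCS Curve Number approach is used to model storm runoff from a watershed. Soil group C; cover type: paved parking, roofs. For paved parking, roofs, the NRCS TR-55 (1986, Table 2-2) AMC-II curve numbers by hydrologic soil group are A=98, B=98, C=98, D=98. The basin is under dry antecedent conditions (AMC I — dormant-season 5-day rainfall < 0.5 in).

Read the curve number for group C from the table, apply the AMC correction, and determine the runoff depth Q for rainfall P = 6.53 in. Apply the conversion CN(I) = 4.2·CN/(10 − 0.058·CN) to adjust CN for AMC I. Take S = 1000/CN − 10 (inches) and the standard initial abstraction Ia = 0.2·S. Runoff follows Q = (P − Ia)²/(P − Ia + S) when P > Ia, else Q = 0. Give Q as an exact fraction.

NRCS table: paved parking, roofs, soil group C → CN(II) = 98
Adjust CN=98 to AMC I: 4.2·98/(10 − 0.058·98) → (2058/5) ÷ (1079/250) = 102900/1079 ≈ 95.366
Max retention: S = 1000/(102900/1079) − 10 = 500/1029 in (≈ 0.486 in)
Initial abstraction Ia = S/5 = (500/1029)/5 = 100/1029 ≈ 0.097 in
Excess rainfall: 6.530 − 0.097 = 6.433 in; P > Ia so Q > 0
Runoff Q = (P−Ia)²/(P−Ia+S) = (6.433)²/(6.433+0.486) = 438160591969/73258317300 ≈ 5.981 in

Q = 438160591969/73258317300 in ≈ 5.981 in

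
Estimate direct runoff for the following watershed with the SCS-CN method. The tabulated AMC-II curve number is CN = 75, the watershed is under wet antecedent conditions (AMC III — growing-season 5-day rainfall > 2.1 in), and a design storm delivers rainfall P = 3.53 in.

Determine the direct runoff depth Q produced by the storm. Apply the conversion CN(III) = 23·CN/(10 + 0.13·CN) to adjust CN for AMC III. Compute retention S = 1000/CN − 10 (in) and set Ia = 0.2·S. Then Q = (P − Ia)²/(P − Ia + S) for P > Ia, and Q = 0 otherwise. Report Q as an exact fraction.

Q = 499835449/223263300 in ≈ 2.239 in

Wet (AMC III): CN(III) = 23·75/(10 + 0.13·75) = 1725/(79/4) = 6900/79 ≈ 87.342
S = 1000/(6900/79) − 10 = 100/69 in ≈ 1.449 in
Ia = 0.2S: 0.2·1.449 = 0.290 in (exactly 20/69)
P − Ia = 3.530 − 0.290 = 22357/6900 ≈ 3.240 in (> 0, runoff occurs)
Q: (22357/6900)² ÷ (32357/6900) = 499835449/223263300 in (≈ 2.239 in)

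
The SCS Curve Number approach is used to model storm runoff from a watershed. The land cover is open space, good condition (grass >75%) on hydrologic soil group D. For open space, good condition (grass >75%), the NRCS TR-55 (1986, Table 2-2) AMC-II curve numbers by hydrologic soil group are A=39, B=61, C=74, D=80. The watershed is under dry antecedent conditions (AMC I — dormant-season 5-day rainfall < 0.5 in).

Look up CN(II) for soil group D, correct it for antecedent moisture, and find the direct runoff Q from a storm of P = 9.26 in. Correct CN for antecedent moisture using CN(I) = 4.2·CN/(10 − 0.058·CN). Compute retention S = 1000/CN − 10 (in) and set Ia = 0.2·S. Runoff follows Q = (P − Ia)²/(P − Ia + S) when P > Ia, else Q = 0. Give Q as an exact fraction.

NRCS table: open space, good condition (grass >75%), soil group D → CN(II) = 80
Dry (AMC I): CN(I) = 4.2·80/(10 − 0.058·80) = 336/(134/25) = 4200/67 ≈ 62.687
S = 1000/(4200/67) − 10 = 125/21 in ≈ 5.952 in
Ia = 0.2·(125/21) = 25/21 in ≈ 1.190 in
Since P=9.260 > Ia=1.190: effective rainfall P−Ia = 8473/1050 in
Q = (8473/1050)²/((8473/1050) + 125/21) = (71791729/1102500)/(14723/1050) = 71791729/15459150 in ≈ 4.644 in

Q = 71791729/15459150 in ≈ 4.644 in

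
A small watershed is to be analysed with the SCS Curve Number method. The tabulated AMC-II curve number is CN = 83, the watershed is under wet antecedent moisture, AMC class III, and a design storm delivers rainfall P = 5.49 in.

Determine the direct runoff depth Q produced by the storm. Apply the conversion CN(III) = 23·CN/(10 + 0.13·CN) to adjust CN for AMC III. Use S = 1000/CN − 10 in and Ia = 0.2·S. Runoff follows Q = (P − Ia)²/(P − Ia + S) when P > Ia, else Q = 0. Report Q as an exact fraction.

Q = 1028279149681/226033426900 in ≈ 4.549 in

CN(III) from CN(II)=83: (23·83)/(10 + 0.13·83) = 190900/2079 ≈ 91.823
Retention S: 1000/CN − 10 with CN=91.823 → S = 1700/1909 ≈ 0.891 in
Ia = 0.2S: 0.2·0.891 = 0.178 in (exactly 340/1909)
Excess rainfall: 5.490 − 0.178 = 5.312 in; P > Ia so Q > 0
Q = (1014041/190900)²/((1014041/190900) + 1700/1909) = (1028279149681/36442810000)/(1184041/190900) = 1028279149681/226033426900 in ≈ 4.549 in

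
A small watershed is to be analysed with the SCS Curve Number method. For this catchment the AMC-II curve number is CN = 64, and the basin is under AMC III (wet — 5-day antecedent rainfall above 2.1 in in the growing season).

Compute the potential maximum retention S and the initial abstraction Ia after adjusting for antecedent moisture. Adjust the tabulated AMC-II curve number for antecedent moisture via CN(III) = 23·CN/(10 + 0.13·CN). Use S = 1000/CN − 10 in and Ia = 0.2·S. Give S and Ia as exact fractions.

S = 225/92 in ≈ 2.446 in; Ia = 45/92 in ≈ 0.489 in

Adjust CN=64 to AMC III: 23·64/(10 + 0.13·64) → 1472 ÷ (458/25) = 18400/229 ≈ 80.349
Retention S: 1000/CN − 10 with CN=80.349 → S = 225/92 ≈ 2.446 in
Ia = 0.2·(225/92) = 45/92 in ≈ 0.489 in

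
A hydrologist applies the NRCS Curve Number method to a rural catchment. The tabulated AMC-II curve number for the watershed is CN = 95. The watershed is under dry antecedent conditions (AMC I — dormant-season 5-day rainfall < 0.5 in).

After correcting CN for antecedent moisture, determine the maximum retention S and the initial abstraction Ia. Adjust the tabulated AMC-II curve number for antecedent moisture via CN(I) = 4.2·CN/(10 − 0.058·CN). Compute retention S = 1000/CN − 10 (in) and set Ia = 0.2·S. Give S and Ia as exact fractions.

S = 500/399 in ≈ 1.253 in; Ia = 100/399 in ≈ 0.251 in

CN(I) from CN(II)=95: (4.2·95)/(10 − 0.058·95) = 39900/449 ≈ 88.864
Max retention: S = 1000/(39900/449) − 10 = 500/399 in (≈ 1.253 in)
Ia = 0.2S: 0.2·1.253 = 0.251 in (exactly 100/399)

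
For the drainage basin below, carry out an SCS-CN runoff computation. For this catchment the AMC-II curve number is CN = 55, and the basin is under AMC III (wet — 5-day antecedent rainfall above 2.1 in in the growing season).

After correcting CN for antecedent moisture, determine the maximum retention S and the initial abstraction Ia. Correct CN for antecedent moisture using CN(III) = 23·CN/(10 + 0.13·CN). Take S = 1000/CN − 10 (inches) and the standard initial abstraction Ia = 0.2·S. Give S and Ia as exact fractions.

CN(III) from CN(II)=55: (23·55)/(10 + 0.13·55) = 25300/343 ≈ 73.761
Retention S: 1000/CN − 10 with CN=73.761 → S = 900/253 ≈ 3.557 in
Ia = 0.2S: 0.2·3.557 = 0.711 in (exactly 180/253)

S = 900/253 in ≈ 3.557 in; Ia = 180/253 in ≈ 0.711 in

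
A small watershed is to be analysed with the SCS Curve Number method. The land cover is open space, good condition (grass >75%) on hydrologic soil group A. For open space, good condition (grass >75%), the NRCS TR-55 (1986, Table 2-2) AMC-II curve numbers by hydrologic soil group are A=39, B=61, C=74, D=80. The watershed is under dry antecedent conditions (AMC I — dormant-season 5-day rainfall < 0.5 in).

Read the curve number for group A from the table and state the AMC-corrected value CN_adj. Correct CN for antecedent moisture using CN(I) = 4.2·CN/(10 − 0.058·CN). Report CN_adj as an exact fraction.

CN_adj = 81900/3869 ≈ 21.168

NRCS table: open space, good condition (grass >75%), soil group A → CN(II) = 39
CN(I) from CN(II)=39: (4.2·39)/(10 − 0.058·39) = 81900/3869 ≈ 21.168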